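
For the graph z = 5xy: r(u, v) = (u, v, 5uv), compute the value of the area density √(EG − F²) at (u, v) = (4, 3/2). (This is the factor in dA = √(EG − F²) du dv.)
√(EG − F²)|_{(4, 3/2)} = sqrt(1829)/2

E = 25*v^2 + 1, F = 25*u*v, G = 25*u^2 + 1, so EG − F² = 25*u^2 + 25*v^2 + 1. Taking the positive square root: √(EG − F²) = sqrt(25*u^2 + 25*v^2 + 1). At (u, v) = (4, 3/2): sqrt(1829)/2.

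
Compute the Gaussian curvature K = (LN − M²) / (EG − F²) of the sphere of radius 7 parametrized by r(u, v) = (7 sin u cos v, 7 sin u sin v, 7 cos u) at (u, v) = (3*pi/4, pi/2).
K = 1/49

Coefficients of the first fundamental form: E = 49, F = 0, G = 49*sin(u)^2.
Coefficients of the second fundamental form: L = -7*sin(u)/Abs(sin(u)), M = 0, N = -7*sin(u)^3/Abs(sin(u)).
Assemble K = (LN − M²)/(EG − F²) = 1/49. At (u, v) = (3*pi/4, pi/2): K = 1/49.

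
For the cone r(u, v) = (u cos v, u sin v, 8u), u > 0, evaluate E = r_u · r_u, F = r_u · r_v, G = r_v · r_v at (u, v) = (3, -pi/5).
E = 65;  F = 0;  G = 9

Partials: r_u = (cos(v), sin(v), 8), r_v = (-u*sin(v), u*cos(v), 0). As functions of (u, v):
  E = r_u · r_u = 65,
  F = r_u · r_v = 0,
  G = r_v · r_v = u^2.
Evaluating at (u, v) = (3, -pi/5): E = 65, F = 0, G = 9.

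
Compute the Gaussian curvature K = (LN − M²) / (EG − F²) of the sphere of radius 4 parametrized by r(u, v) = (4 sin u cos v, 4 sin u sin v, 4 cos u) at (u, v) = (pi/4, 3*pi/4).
K = 1/16

Coefficients of the first fundamental form: E = 16, F = 0, G = 16*sin(u)^2.
Coefficients of the second fundamental form: L = -4*sin(u)/Abs(sin(u)), M = 0, N = -4*sin(u)^3/Abs(sin(u)).
Assemble K = (LN − M²)/(EG − F²) = 1/16. At (u, v) = (pi/4, 3*pi/4): K = 1/16.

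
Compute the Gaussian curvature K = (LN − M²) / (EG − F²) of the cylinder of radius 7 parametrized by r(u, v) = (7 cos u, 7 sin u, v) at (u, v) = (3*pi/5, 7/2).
K = 0

Coefficients of the first fundamental form: E = 49, F = 0, G = 1.
Coefficients of the second fundamental form: L = -7, M = 0, N = 0.
Assemble K = (LN − M²)/(EG − F²) = 0. At (u, v) = (3*pi/5, 7/2): K = 0.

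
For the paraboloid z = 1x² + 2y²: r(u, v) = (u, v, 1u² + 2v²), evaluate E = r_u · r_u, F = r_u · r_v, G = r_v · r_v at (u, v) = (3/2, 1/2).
E = 10;  F = 6;  G = 5

Partials: r_u = (1, 0, 2*u), r_v = (0, 1, 4*v). As functions of (u, v):
  E = r_u · r_u = 4*u^2 + 1,
  F = r_u · r_v = 8*u*v,
  G = r_v · r_v = 16*v^2 + 1.
Evaluating at (u, v) = (3/2, 1/2): E = 10, F = 6, G = 5.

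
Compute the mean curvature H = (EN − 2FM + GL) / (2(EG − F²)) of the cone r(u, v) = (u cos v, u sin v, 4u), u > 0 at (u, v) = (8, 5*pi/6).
H = sqrt(17)/68

With E = 17, F = 0, G = u^2, L = 0, M = 0, N = 4*sqrt(17)*u^2/(17*Abs(u)), assemble
  H = (EN − 2FM + GL) / (2(EG − F²)) = 2*sqrt(17)/(17*Abs(u)).
At (u, v) = (8, 5*pi/6): H = sqrt(17)/68.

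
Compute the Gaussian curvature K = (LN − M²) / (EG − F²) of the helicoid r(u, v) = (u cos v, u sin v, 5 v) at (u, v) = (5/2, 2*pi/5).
K = -16/625

Coefficients of the first fundamental form: E = 1, F = 0, G = u^2 + 25.
Coefficients of the second fundamental form: L = 0, M = -5/sqrt(u^2 + 25), N = 0.
Assemble K = (LN − M²)/(EG − F²) = -25/(u^2 + 25)^2. At (u, v) = (5/2, 2*pi/5): K = -16/625.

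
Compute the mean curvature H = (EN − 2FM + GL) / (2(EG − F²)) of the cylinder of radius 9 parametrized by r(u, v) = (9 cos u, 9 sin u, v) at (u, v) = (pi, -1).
H = -1/18

With E = 81, F = 0, G = 1, L = -9, M = 0, N = 0, assemble
  H = (EN − 2FM + GL) / (2(EG − F²)) = -1/18.
At (u, v) = (pi, -1): H = -1/18.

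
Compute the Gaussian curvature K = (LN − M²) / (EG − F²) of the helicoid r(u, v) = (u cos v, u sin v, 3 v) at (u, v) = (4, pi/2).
K = -9/625

Coefficients of the first fundamental form: E = 1, F = 0, G = u^2 + 9.
Coefficients of the second fundamental form: L = 0, M = -3/sqrt(u^2 + 9), N = 0.
Assemble K = (LN − M²)/(EG − F²) = -9/(u^2 + 9)^2. At (u, v) = (4, pi/2): K = -9/625.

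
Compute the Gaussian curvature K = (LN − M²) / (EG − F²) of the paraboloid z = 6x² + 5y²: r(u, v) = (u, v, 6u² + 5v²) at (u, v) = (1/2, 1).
K = 120/18769

Coefficients of the first fundamental form: E = 144*u^2 + 1, F = 120*u*v, G = 100*v^2 + 1.
Coefficients of the second fundamental form: L = 12/sqrt(144*u^2 + 100*v^2 + 1), M = 0, N = 10/sqrt(144*u^2 + 100*v^2 + 1).
Assemble K = (LN − M²)/(EG − F²) = 120/(20736*u^4 + 28800*u^2*v^2 + 288*u^2 + 10000*v^4 + 200*v^2 + 1). At (u, v) = (1/2, 1): K = 120/18769.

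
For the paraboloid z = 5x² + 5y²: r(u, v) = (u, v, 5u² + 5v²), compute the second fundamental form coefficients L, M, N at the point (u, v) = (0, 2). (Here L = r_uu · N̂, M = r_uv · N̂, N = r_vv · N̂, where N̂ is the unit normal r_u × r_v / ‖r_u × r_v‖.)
L = 10*sqrt(401)/401;  M = 0;  N = 10*sqrt(401)/401

Compute the unit normal N̂(u, v) = (-10*u/sqrt(100*u^2 + 100*v^2 + 1), -10*v/sqrt(100*u^2 + 100*v^2 + 1), 1/sqrt(100*u^2 + 100*v^2 + 1)), and the second partials r_uu, r_uv, r_vv. Take dot products:
  L(u, v) = r_uu · N̂ = 10/sqrt(100*u^2 + 100*v^2 + 1),
  M(u, v) = r_uv · N̂ = 0,
  N(u, v) = r_vv · N̂ = 10/sqrt(100*u^2 + 100*v^2 + 1).
Evaluating at (u, v) = (0, 2):
  L = 10*sqrt(401)/401, M = 0, N = 10*sqrt(401)/401.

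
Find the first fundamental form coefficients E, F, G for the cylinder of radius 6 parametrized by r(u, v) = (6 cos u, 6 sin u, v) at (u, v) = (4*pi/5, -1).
E = 36;  F = 0;  G = 1

Partials: r_u = (-6*sin(u), 6*cos(u), 0), r_v = (0, 0, 1). As functions of (u, v):
  E = r_u · r_u = 36,
  F = r_u · r_v = 0,
  G = r_v · r_v = 1.
Evaluating at (u, v) = (4*pi/5, -1): E = 36, F = 0, G = 1.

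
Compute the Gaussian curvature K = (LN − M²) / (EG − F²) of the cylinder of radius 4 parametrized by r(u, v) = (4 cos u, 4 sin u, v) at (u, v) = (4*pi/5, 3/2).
K = 0

Coefficients of the first fundamental form: E = 16, F = 0, G = 1.
Coefficients of the second fundamental form: L = -4, M = 0, N = 0.
Assemble K = (LN − M²)/(EG − F²) = 0. At (u, v) = (4*pi/5, 3/2): K = 0.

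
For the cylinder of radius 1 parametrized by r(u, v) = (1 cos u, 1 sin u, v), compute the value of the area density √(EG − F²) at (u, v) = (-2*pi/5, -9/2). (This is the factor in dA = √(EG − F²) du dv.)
√(EG − F²)|_{(-2*pi/5, -9/2)} = 1

E = 1, F = 0, G = 1, so EG − F² = 1. Taking the positive square root: √(EG − F²) = 1. At (u, v) = (-2*pi/5, -9/2): 1.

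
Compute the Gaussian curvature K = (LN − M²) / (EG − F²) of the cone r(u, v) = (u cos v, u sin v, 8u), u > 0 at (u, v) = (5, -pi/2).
K = 0

Coefficients of the first fundamental form: E = 65, F = 0, G = u^2.
Coefficients of the second fundamental form: L = 0, M = 0, N = 8*sqrt(65)*u^2/(65*Abs(u)).
Assemble K = (LN − M²)/(EG − F²) = 0. At (u, v) = (5, -pi/2): K = 0.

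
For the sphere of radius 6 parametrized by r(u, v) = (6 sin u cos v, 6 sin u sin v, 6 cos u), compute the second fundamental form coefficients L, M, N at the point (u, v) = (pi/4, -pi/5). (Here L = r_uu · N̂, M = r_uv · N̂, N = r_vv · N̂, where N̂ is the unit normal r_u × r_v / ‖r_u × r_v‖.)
L = -6;  M = 0;  N = -3

Compute the unit normal N̂(u, v) = (sin(u)^2*cos(v)/Abs(sin(u)), sin(u)^2*sin(v)/Abs(sin(u)), sin(2*u)/(2*Abs(sin(u)))), and the second partials r_uu, r_uv, r_vv. Take dot products:
  L(u, v) = r_uu · N̂ = -6*sin(u)/Abs(sin(u)),
  M(u, v) = r_uv · N̂ = 0,
  N(u, v) = r_vv · N̂ = -6*sin(u)^3/Abs(sin(u)).
Evaluating at (u, v) = (pi/4, -pi/5):
  L = -6, M = 0, N = -3.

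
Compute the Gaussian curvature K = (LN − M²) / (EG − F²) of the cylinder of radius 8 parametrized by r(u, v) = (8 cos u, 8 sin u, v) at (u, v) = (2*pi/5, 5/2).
K = 0

Coefficients of the first fundamental form: E = 64, F = 0, G = 1.
Coefficients of the second fundamental form: L = -8, M = 0, N = 0.
Assemble K = (LN − M²)/(EG − F²) = 0. At (u, v) = (2*pi/5, 5/2): K = 0.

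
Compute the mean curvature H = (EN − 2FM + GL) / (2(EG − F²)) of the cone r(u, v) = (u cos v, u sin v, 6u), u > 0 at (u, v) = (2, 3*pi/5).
H = 3*sqrt(37)/74

With E = 37, F = 0, G = u^2, L = 0, M = 0, N = 6*sqrt(37)*u^2/(37*Abs(u)), assemble
  H = (EN − 2FM + GL) / (2(EG − F²)) = 3*sqrt(37)/(37*Abs(u)).
At (u, v) = (2, 3*pi/5): H = 3*sqrt(37)/74.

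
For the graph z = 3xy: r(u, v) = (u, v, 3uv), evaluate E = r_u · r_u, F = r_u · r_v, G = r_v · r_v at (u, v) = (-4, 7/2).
E = 445/4;  F = -126;  G = 145

Partials: r_u = (1, 0, 3*v), r_v = (0, 1, 3*u). As functions of (u, v):
  E = r_u · r_u = 9*v^2 + 1,
  F = r_u · r_v = 9*u*v,
  G = r_v · r_v = 9*u^2 + 1.
Evaluating at (u, v) = (-4, 7/2): E = 445/4, F = -126, G = 145.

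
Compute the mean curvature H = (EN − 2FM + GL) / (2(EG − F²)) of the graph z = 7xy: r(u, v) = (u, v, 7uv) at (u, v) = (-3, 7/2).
H = 28812*sqrt(4169)/17380561

With E = 49*v^2 + 1, F = 49*u*v, G = 49*u^2 + 1, L = 0, M = 7/sqrt(49*u^2 + 49*v^2 + 1), N = 0, assemble
  H = (EN − 2FM + GL) / (2(EG − F²)) = -343*u*v/(49*u^2 + 49*v^2 + 1)^(3/2).
At (u, v) = (-3, 7/2): H = 28812*sqrt(4169)/17380561.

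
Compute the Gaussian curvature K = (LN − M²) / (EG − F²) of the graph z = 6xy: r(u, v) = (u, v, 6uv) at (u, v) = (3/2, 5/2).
K = -36/94249

Coefficients of the first fundamental form: E = 36*v^2 + 1, F = 36*u*v, G = 36*u^2 + 1.
Coefficients of the second fundamental form: L = 0, M = 6/sqrt(36*u^2 + 36*v^2 + 1), N = 0.
Assemble K = (LN − M²)/(EG − F²) = -36/(1296*u^4 + 2592*u^2*v^2 + 72*u^2 + 1296*v^4 + 72*v^2 + 1). At (u, v) = (3/2, 5/2): K = -36/94249.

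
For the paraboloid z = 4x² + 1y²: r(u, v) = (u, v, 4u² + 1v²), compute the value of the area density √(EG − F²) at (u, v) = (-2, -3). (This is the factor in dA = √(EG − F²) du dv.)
√(EG − F²)|_{(-2, -3)} = sqrt(293)

E = 64*u^2 + 1, F = 16*u*v, G = 4*v^2 + 1, so EG − F² = 64*u^2 + 4*v^2 + 1. Taking the positive square root: √(EG − F²) = sqrt(64*u^2 + 4*v^2 + 1). At (u, v) = (-2, -3): sqrt(293).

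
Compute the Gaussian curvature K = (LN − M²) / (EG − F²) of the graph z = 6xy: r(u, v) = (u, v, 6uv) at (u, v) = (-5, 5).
K = -36/3243601

Coefficients of the first fundamental form: E = 36*v^2 + 1, F = 36*u*v, G = 36*u^2 + 1.
Coefficients of the second fundamental form: L = 0, M = 6/sqrt(36*u^2 + 36*v^2 + 1), N = 0.
Assemble K = (LN − M²)/(EG − F²) = -36/(1296*u^4 + 2592*u^2*v^2 + 72*u^2 + 1296*v^4 + 72*v^2 + 1). At (u, v) = (-5, 5): K = -36/3243601.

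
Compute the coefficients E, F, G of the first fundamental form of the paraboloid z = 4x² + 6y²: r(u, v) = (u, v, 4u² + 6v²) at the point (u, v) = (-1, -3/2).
E = 65;  F = 144;  G = 325

Partials: r_u = (1, 0, 8*u), r_v = (0, 1, 12*v). As functions of (u, v):
  E = r_u · r_u = 64*u^2 + 1,
  F = r_u · r_v = 96*u*v,
  G = r_v · r_v = 144*v^2 + 1.
Evaluating at (u, v) = (-1, -3/2): E = 65, F = 144, G = 325.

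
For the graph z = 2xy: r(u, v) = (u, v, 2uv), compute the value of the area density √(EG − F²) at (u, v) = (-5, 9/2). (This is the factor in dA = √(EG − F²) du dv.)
√(EG − F²)|_{(-5, 9/2)} = sqrt(182)

E = 4*v^2 + 1, F = 4*u*v, G = 4*u^2 + 1, so EG − F² = 4*u^2 + 4*v^2 + 1. Taking the positive square root: √(EG − F²) = sqrt(4*u^2 + 4*v^2 + 1). At (u, v) = (-5, 9/2): sqrt(182).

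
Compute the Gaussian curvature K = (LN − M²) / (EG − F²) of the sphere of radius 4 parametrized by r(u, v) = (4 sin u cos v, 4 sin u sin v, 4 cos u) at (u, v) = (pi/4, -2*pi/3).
K = 1/16

Coefficients of the first fundamental form: E = 16, F = 0, G = 16*sin(u)^2.
Coefficients of the second fundamental form: L = -4*sin(u)/Abs(sin(u)), M = 0, N = -4*sin(u)^3/Abs(sin(u)).
Assemble K = (LN − M²)/(EG − F²) = 1/16. At (u, v) = (pi/4, -2*pi/3): K = 1/16.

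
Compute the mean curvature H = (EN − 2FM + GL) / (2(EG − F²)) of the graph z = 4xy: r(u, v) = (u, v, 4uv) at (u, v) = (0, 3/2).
H = 0

With E = 16*v^2 + 1, F = 16*u*v, G = 16*u^2 + 1, L = 0, M = 4/sqrt(16*u^2 + 16*v^2 + 1), N = 0, assemble
  H = (EN − 2FM + GL) / (2(EG − F²)) = -64*u*v/(16*u^2 + 16*v^2 + 1)^(3/2).
At (u, v) = (0, 3/2): H = 0.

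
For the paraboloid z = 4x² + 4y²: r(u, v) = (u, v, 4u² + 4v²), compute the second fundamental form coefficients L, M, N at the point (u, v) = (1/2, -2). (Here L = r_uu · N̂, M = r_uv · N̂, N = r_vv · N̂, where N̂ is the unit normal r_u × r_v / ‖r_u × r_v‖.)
L = 8*sqrt(273)/273;  M = 0;  N = 8*sqrt(273)/273

Compute the unit normal N̂(u, v) = (-8*u/sqrt(64*u^2 + 64*v^2 + 1), -8*v/sqrt(64*u^2 + 64*v^2 + 1), 1/sqrt(64*u^2 + 64*v^2 + 1)), and the second partials r_uu, r_uv, r_vv. Take dot products:
  L(u, v) = r_uu · N̂ = 8/sqrt(64*u^2 + 64*v^2 + 1),
  M(u, v) = r_uv · N̂ = 0,
  N(u, v) = r_vv · N̂ = 8/sqrt(64*u^2 + 64*v^2 + 1).
Evaluating at (u, v) = (1/2, -2):
  L = 8*sqrt(273)/273, M = 0, N = 8*sqrt(273)/273.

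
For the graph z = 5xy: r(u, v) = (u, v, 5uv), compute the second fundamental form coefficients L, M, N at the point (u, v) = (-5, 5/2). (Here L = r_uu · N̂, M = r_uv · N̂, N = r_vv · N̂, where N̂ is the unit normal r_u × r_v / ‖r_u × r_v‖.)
L = 0;  M = 10*sqrt(3129)/3129;  N = 0

Compute the unit normal N̂(u, v) = (-5*v/sqrt(25*u^2 + 25*v^2 + 1), -5*u/sqrt(25*u^2 + 25*v^2 + 1), 1/sqrt(25*u^2 + 25*v^2 + 1)), and the second partials r_uu, r_uv, r_vv. Take dot products:
  L(u, v) = r_uu · N̂ = 0,
  M(u, v) = r_uv · N̂ = 5/sqrt(25*u^2 + 25*v^2 + 1),
  N(u, v) = r_vv · N̂ = 0.
Evaluating at (u, v) = (-5, 5/2):
  L = 0, M = 10*sqrt(3129)/3129, N = 0.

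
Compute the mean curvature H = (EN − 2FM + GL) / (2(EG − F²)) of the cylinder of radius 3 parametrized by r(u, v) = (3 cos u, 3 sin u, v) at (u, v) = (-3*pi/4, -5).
H = -1/6

With E = 9, F = 0, G = 1, L = -3, M = 0, N = 0, assemble
  H = (EN − 2FM + GL) / (2(EG − F²)) = -1/6.
At (u, v) = (-3*pi/4, -5): H = -1/6.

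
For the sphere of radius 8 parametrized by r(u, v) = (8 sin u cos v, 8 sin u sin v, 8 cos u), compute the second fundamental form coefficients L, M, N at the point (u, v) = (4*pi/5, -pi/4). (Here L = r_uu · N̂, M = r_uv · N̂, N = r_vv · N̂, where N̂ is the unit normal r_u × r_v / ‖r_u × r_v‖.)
L = -8;  M = 0;  N = -5 + sqrt(5)

Compute the unit normal N̂(u, v) = (sin(u)^2*cos(v)/Abs(sin(u)), sin(u)^2*sin(v)/Abs(sin(u)), sin(2*u)/(2*Abs(sin(u)))), and the second partials r_uu, r_uv, r_vv. Take dot products:
  L(u, v) = r_uu · N̂ = -8*sin(u)/Abs(sin(u)),
  M(u, v) = r_uv · N̂ = 0,
  N(u, v) = r_vv · N̂ = -8*sin(u)^3/Abs(sin(u)).
Evaluating at (u, v) = (4*pi/5, -pi/4):
  L = -8, M = 0, N = -5 + sqrt(5).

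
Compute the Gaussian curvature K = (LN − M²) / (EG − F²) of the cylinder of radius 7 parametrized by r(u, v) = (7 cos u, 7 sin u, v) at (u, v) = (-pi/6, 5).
K = 0

Coefficients of the first fundamental form: E = 49, F = 0, G = 1.
Coefficients of the second fundamental form: L = -7, M = 0, N = 0.
Assemble K = (LN − M²)/(EG − F²) = 0. At (u, v) = (-pi/6, 5): K = 0.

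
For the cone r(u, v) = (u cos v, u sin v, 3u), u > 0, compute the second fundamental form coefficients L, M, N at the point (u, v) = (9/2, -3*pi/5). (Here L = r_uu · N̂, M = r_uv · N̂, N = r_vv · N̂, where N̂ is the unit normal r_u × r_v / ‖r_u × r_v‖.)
L = 0;  M = 0;  N = 27*sqrt(10)/20

Compute the unit normal N̂(u, v) = (-3*sqrt(10)*u*cos(v)/(10*Abs(u)), -3*sqrt(10)*u*sin(v)/(10*Abs(u)), sqrt(10)*u/(10*Abs(u))), and the second partials r_uu, r_uv, r_vv. Take dot products:
  L(u, v) = r_uu · N̂ = 0,
  M(u, v) = r_uv · N̂ = 0,
  N(u, v) = r_vv · N̂ = 3*sqrt(10)*u^2/(10*Abs(u)).
Evaluating at (u, v) = (9/2, -3*pi/5):
  L = 0, M = 0, N = 27*sqrt(10)/20.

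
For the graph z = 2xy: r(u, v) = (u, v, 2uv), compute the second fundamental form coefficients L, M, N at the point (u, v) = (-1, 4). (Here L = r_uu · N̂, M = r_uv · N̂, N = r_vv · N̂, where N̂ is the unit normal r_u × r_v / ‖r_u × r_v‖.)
L = 0;  M = 2*sqrt(69)/69;  N = 0

Compute the unit normal N̂(u, v) = (-2*v/sqrt(4*u^2 + 4*v^2 + 1), -2*u/sqrt(4*u^2 + 4*v^2 + 1), 1/sqrt(4*u^2 + 4*v^2 + 1)), and the second partials r_uu, r_uv, r_vv. Take dot products:
  L(u, v) = r_uu · N̂ = 0,
  M(u, v) = r_uv · N̂ = 2/sqrt(4*u^2 + 4*v^2 + 1),
  N(u, v) = r_vv · N̂ = 0.
Evaluating at (u, v) = (-1, 4):
  L = 0, M = 2*sqrt(69)/69, N = 0.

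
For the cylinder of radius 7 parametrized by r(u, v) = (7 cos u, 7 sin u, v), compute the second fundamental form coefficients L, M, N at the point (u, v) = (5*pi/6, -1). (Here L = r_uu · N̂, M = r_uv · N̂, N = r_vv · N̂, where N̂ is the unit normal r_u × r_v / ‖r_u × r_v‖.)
L = -7;  M = 0;  N = 0

Compute the unit normal N̂(u, v) = (cos(u), sin(u), 0), and the second partials r_uu, r_uv, r_vv. Take dot products:
  L(u, v) = r_uu · N̂ = -7,
  M(u, v) = r_uv · N̂ = 0,
  N(u, v) = r_vv · N̂ = 0.
Evaluating at (u, v) = (5*pi/6, -1):
  L = -7, M = 0, N = 0.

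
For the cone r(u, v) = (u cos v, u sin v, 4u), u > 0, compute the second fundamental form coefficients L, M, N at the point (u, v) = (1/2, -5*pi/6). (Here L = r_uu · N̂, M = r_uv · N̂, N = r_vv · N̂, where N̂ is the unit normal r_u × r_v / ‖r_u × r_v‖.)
L = 0;  M = 0;  N = 2*sqrt(17)/17

Compute the unit normal N̂(u, v) = (-4*sqrt(17)*u*cos(v)/(17*Abs(u)), -4*sqrt(17)*u*sin(v)/(17*Abs(u)), sqrt(17)*u/(17*Abs(u))), and the second partials r_uu, r_uv, r_vv. Take dot products:
  L(u, v) = r_uu · N̂ = 0,
  M(u, v) = r_uv · N̂ = 0,
  N(u, v) = r_vv · N̂ = 4*sqrt(17)*u^2/(17*Abs(u)).
Evaluating at (u, v) = (1/2, -5*pi/6):
  L = 0, M = 0, N = 2*sqrt(17)/17.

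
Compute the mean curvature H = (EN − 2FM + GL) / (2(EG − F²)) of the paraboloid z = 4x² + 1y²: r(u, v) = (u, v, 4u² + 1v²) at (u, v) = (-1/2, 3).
H = 165*sqrt(53)/2809

With E = 64*u^2 + 1, F = 16*u*v, G = 4*v^2 + 1, L = 8/sqrt(64*u^2 + 4*v^2 + 1), M = 0, N = 2/sqrt(64*u^2 + 4*v^2 + 1), assemble
  H = (EN − 2FM + GL) / (2(EG − F²)) = (64*u^2 + 16*v^2 + 5)/(64*u^2 + 4*v^2 + 1)^(3/2).
At (u, v) = (-1/2, 3): H = 165*sqrt(53)/2809.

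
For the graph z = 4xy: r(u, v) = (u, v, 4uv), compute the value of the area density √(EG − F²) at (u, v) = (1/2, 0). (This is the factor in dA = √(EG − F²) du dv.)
√(EG − F²)|_{(1/2, 0)} = sqrt(5)

E = 16*v^2 + 1, F = 16*u*v, G = 16*u^2 + 1, so EG − F² = 16*u^2 + 16*v^2 + 1. Taking the positive square root: √(EG − F²) = sqrt(16*u^2 + 16*v^2 + 1). At (u, v) = (1/2, 0): sqrt(5).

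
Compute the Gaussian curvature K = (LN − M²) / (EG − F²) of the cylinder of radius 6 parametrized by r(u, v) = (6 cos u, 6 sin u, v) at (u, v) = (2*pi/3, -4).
K = 0

Coefficients of the first fundamental form: E = 36, F = 0, G = 1.
Coefficients of the second fundamental form: L = -6, M = 0, N = 0.
Assemble K = (LN − M²)/(EG − F²) = 0. At (u, v) = (2*pi/3, -4): K = 0.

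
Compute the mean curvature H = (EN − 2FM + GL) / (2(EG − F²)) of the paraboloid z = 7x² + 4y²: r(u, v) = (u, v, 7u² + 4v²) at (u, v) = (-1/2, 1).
H = 655*sqrt(114)/12996

With E = 196*u^2 + 1, F = 112*u*v, G = 64*v^2 + 1, L = 14/sqrt(196*u^2 + 64*v^2 + 1), M = 0, N = 8/sqrt(196*u^2 + 64*v^2 + 1), assemble
  H = (EN − 2FM + GL) / (2(EG − F²)) = (784*u^2 + 448*v^2 + 11)/(196*u^2 + 64*v^2 + 1)^(3/2).
At (u, v) = (-1/2, 1): H = 655*sqrt(114)/12996.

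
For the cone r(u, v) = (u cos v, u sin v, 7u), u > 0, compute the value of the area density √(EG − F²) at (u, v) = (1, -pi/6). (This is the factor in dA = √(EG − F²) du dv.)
√(EG − F²)|_{(1, -pi/6)} = 5*sqrt(2)

E = 50, F = 0, G = u^2, so EG − F² = 50*u^2. Taking the positive square root: √(EG − F²) = 5*sqrt(2)*Abs(u). At (u, v) = (1, -pi/6): 5*sqrt(2).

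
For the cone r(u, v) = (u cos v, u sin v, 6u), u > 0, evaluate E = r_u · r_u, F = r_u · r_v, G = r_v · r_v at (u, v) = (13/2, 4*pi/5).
E = 37;  F = 0;  G = 169/4

Partials: r_u = (cos(v), sin(v), 6), r_v = (-u*sin(v), u*cos(v), 0). As functions of (u, v):
  E = r_u · r_u = 37,
  F = r_u · r_v = 0,
  G = r_v · r_v = u^2.
Evaluating at (u, v) = (13/2, 4*pi/5): E = 37, F = 0, G = 169/4.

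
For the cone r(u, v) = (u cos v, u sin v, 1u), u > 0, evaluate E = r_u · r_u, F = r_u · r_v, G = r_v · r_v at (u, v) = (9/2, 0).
E = 2;  F = 0;  G = 81/4

Partials: r_u = (cos(v), sin(v), 1), r_v = (-u*sin(v), u*cos(v), 0). As functions of (u, v):
  E = r_u · r_u = 2,
  F = r_u · r_v = 0,
  G = r_v · r_v = u^2.
Evaluating at (u, v) = (9/2, 0): E = 2, F = 0, G = 81/4.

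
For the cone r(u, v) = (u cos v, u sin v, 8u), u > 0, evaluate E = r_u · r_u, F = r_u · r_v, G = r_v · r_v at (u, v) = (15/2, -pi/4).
E = 65;  F = 0;  G = 225/4

Partials: r_u = (cos(v), sin(v), 8), r_v = (-u*sin(v), u*cos(v), 0). As functions of (u, v):
  E = r_u · r_u = 65,
  F = r_u · r_v = 0,
  G = r_v · r_v = u^2.
Evaluating at (u, v) = (15/2, -pi/4): E = 65, F = 0, G = 225/4.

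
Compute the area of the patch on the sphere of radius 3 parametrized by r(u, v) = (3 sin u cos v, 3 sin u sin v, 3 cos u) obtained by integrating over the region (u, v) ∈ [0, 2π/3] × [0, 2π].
Area = 27*pi

Area = ∫∫ √(EG − F²) du dv with √(EG − F²) = 9*Abs(sin(u)). Integrating over [0, 2π/3] × [0, 2π] gives 27*pi.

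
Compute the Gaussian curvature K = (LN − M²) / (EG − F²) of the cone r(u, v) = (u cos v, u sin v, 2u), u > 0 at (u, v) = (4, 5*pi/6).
K = 0

Coefficients of the first fundamental form: E = 5, F = 0, G = u^2.
Coefficients of the second fundamental form: L = 0, M = 0, N = 2*sqrt(5)*u^2/(5*Abs(u)).
Assemble K = (LN − M²)/(EG − F²) = 0. At (u, v) = (4, 5*pi/6): K = 0.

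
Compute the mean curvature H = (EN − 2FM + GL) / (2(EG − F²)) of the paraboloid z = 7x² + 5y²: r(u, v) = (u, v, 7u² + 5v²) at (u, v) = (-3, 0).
H = 8832*sqrt(1765)/3115225

With E = 196*u^2 + 1, F = 140*u*v, G = 100*v^2 + 1, L = 14/sqrt(196*u^2 + 100*v^2 + 1), M = 0, N = 10/sqrt(196*u^2 + 100*v^2 + 1), assemble
  H = (EN − 2FM + GL) / (2(EG − F²)) = 4*(245*u^2 + 175*v^2 + 3)/(196*u^2 + 100*v^2 + 1)^(3/2).
At (u, v) = (-3, 0): H = 8832*sqrt(1765)/3115225.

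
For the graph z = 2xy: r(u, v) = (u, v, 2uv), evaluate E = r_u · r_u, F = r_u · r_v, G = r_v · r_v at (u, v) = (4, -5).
E = 101;  F = -80;  G = 65

Partials: r_u = (1, 0, 2*v), r_v = (0, 1, 2*u). As functions of (u, v):
  E = r_u · r_u = 4*v^2 + 1,
  F = r_u · r_v = 4*u*v,
  G = r_v · r_v = 4*u^2 + 1.
Evaluating at (u, v) = (4, -5): E = 101, F = -80, G = 65.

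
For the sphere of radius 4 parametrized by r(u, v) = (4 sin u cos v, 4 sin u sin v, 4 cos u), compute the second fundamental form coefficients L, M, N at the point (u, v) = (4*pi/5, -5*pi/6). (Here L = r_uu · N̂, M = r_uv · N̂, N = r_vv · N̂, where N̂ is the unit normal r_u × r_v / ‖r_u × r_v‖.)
L = -4;  M = 0;  N = -5/2 + sqrt(5)/2

Compute the unit normal N̂(u, v) = (sin(u)^2*cos(v)/Abs(sin(u)), sin(u)^2*sin(v)/Abs(sin(u)), sin(2*u)/(2*Abs(sin(u)))), and the second partials r_uu, r_uv, r_vv. Take dot products:
  L(u, v) = r_uu · N̂ = -4*sin(u)/Abs(sin(u)),
  M(u, v) = r_uv · N̂ = 0,
  N(u, v) = r_vv · N̂ = -4*sin(u)^3/Abs(sin(u)).
Evaluating at (u, v) = (4*pi/5, -5*pi/6):
  L = -4, M = 0, N = -5/2 + sqrt(5)/2.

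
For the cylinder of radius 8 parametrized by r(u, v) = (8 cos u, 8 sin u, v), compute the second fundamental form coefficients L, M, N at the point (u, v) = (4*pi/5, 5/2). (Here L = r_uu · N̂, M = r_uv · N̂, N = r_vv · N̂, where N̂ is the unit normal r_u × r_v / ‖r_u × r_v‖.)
L = -8;  M = 0;  N = 0

Compute the unit normal N̂(u, v) = (cos(u), sin(u), 0), and the second partials r_uu, r_uv, r_vv. Take dot products:
  L(u, v) = r_uu · N̂ = -8,
  M(u, v) = r_uv · N̂ = 0,
  N(u, v) = r_vv · N̂ = 0.
Evaluating at (u, v) = (4*pi/5, 5/2):
  L = -8, M = 0, N = 0.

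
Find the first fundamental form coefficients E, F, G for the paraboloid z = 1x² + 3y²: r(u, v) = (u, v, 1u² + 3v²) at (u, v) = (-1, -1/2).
E = 5;  F = 6;  G = 10

Partials: r_u = (1, 0, 2*u), r_v = (0, 1, 6*v). As functions of (u, v):
  E = r_u · r_u = 4*u^2 + 1,
  F = r_u · r_v = 12*u*v,
  G = r_v · r_v = 36*v^2 + 1.
Evaluating at (u, v) = (-1, -1/2): E = 5, F = 6, G = 10.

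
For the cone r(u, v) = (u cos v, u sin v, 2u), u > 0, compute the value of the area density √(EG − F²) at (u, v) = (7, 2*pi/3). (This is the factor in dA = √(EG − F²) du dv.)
√(EG − F²)|_{(7, 2*pi/3)} = 7*sqrt(5)

E = 5, F = 0, G = u^2, so EG − F² = 5*u^2. Taking the positive square root: √(EG − F²) = sqrt(5)*Abs(u). At (u, v) = (7, 2*pi/3): 7*sqrt(5).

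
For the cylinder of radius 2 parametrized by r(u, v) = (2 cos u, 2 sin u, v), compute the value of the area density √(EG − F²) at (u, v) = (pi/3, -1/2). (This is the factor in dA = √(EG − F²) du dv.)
√(EG − F²)|_{(pi/3, -1/2)} = 2

E = 4, F = 0, G = 1, so EG − F² = 4. Taking the positive square root: √(EG − F²) = 2. At (u, v) = (pi/3, -1/2): 2.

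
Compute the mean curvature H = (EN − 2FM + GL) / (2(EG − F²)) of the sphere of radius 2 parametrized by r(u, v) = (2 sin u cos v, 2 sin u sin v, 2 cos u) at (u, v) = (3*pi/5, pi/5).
H = -1/2

With E = 4, F = 0, G = 4*sin(u)^2, L = -2*sin(u)/Abs(sin(u)), M = 0, N = -2*sin(u)^3/Abs(sin(u)), assemble
  H = (EN − 2FM + GL) / (2(EG − F²)) = -sin(u)/(2*Abs(sin(u))).
At (u, v) = (3*pi/5, pi/5): H = -1/2.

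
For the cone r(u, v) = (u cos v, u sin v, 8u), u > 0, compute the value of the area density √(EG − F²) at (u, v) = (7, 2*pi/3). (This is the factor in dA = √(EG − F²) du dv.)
√(EG − F²)|_{(7, 2*pi/3)} = 7*sqrt(65)

E = 65, F = 0, G = u^2, so EG − F² = 65*u^2. Taking the positive square root: √(EG − F²) = sqrt(65)*Abs(u). At (u, v) = (7, 2*pi/3): 7*sqrt(65).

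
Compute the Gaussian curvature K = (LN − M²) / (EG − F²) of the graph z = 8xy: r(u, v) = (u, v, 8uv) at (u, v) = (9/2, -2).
K = -64/2411809

Coefficients of the first fundamental form: E = 64*v^2 + 1, F = 64*u*v, G = 64*u^2 + 1.
Coefficients of the second fundamental form: L = 0, M = 8/sqrt(64*u^2 + 64*v^2 + 1), N = 0.
Assemble K = (LN − M²)/(EG − F²) = -64/(4096*u^4 + 8192*u^2*v^2 + 128*u^2 + 4096*v^4 + 128*v^2 + 1). At (u, v) = (9/2, -2): K = -64/2411809.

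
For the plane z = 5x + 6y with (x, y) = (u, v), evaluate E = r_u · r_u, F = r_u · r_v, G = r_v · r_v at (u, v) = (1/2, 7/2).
E = 26;  F = 30;  G = 37

Partials: r_u = (1, 0, 5), r_v = (0, 1, 6). As functions of (u, v):
  E = r_u · r_u = 26,
  F = r_u · r_v = 30,
  G = r_v · r_v = 37.
Evaluating at (u, v) = (1/2, 7/2): E = 26, F = 30, G = 37.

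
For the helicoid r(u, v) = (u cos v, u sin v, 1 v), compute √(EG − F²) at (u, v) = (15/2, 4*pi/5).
√(EG − F²)|_{(15/2, 4*pi/5)} = sqrt(229)/2

E = 1, F = 0, G = u^2 + 1; EG − F² = u^2 + 1; √(EG − F²) = sqrt(u^2 + 1). At the given point: sqrt(229)/2.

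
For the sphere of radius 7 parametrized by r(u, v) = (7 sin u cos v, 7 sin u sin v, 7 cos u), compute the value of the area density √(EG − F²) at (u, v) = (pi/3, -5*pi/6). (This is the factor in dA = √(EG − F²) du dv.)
√(EG − F²)|_{(pi/3, -5*pi/6)} = 49*sqrt(3)/2

E = 49, F = 0, G = 49*sin(u)^2, so EG − F² = 2401*sin(u)^2. Taking the positive square root: √(EG − F²) = 49*Abs(sin(u)). At (u, v) = (pi/3, -5*pi/6): 49*sqrt(3)/2.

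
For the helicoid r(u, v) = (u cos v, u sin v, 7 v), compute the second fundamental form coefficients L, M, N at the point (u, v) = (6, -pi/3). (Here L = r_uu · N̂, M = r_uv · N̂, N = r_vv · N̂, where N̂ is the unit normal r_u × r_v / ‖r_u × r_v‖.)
L = 0;  M = -7*sqrt(85)/85;  N = 0

Compute the unit normal N̂(u, v) = (7*sin(v)/sqrt(u^2 + 49), -7*cos(v)/sqrt(u^2 + 49), u/sqrt(u^2 + 49)), and the second partials r_uu, r_uv, r_vv. Take dot products:
  L(u, v) = r_uu · N̂ = 0,
  M(u, v) = r_uv · N̂ = -7/sqrt(u^2 + 49),
  N(u, v) = r_vv · N̂ = 0.
Evaluating at (u, v) = (6, -pi/3):
  L = 0, M = -7*sqrt(85)/85, N = 0.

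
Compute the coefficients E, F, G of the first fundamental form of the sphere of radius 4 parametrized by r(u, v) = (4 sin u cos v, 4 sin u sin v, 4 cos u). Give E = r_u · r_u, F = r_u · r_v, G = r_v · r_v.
E = 16;  F = 0;  G = 16*sin(u)^2

Compute partials: r_u = (4*cos(u)*cos(v), 4*sin(v)*cos(u), -4*sin(u)), r_v = (-4*sin(u)*sin(v), 4*sin(u)*cos(v), 0). Then
  E = r_u · r_u = 16,
  F = r_u · r_v = 0,
  G = r_v · r_v = 16*sin(u)^2.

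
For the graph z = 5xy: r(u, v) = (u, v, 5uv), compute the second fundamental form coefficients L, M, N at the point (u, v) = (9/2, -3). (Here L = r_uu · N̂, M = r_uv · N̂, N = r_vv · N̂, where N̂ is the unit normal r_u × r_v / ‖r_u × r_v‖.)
L = 0;  M = 10*sqrt(2929)/2929;  N = 0

Compute the unit normal N̂(u, v) = (-5*v/sqrt(25*u^2 + 25*v^2 + 1), -5*u/sqrt(25*u^2 + 25*v^2 + 1), 1/sqrt(25*u^2 + 25*v^2 + 1)), and the second partials r_uu, r_uv, r_vv. Take dot products:
  L(u, v) = r_uu · N̂ = 0,
  M(u, v) = r_uv · N̂ = 5/sqrt(25*u^2 + 25*v^2 + 1),
  N(u, v) = r_vv · N̂ = 0.
Evaluating at (u, v) = (9/2, -3):
  L = 0, M = 10*sqrt(2929)/2929, N = 0.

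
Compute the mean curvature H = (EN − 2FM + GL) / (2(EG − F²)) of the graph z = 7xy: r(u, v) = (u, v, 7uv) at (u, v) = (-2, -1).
H = -343*sqrt(246)/30258

With E = 49*v^2 + 1, F = 49*u*v, G = 49*u^2 + 1, L = 0, M = 7/sqrt(49*u^2 + 49*v^2 + 1), N = 0, assemble
  H = (EN − 2FM + GL) / (2(EG − F²)) = -343*u*v/(49*u^2 + 49*v^2 + 1)^(3/2).
At (u, v) = (-2, -1): H = -343*sqrt(246)/30258.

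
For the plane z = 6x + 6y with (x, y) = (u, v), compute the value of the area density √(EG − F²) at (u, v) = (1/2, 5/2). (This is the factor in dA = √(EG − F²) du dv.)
√(EG − F²)|_{(1/2, 5/2)} = sqrt(73)

E = 37, F = 36, G = 37, so EG − F² = 73. Taking the positive square root: √(EG − F²) = sqrt(73). At (u, v) = (1/2, 5/2): sqrt(73).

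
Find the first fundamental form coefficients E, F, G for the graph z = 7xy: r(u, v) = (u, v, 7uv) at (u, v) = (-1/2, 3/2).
E = 445/4;  F = -147/4;  G = 53/4

Partials: r_u = (1, 0, 7*v), r_v = (0, 1, 7*u). As functions of (u, v):
  E = r_u · r_u = 49*v^2 + 1,
  F = r_u · r_v = 49*u*v,
  G = r_v · r_v = 49*u^2 + 1.
Evaluating at (u, v) = (-1/2, 3/2): E = 445/4, F = -147/4, G = 53/4.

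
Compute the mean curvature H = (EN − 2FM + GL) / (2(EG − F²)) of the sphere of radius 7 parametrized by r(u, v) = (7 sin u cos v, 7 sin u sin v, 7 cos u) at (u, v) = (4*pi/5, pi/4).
H = -1/7

With E = 49, F = 0, G = 49*sin(u)^2, L = -7*sin(u)/Abs(sin(u)), M = 0, N = -7*sin(u)^3/Abs(sin(u)), assemble
  H = (EN − 2FM + GL) / (2(EG − F²)) = -sin(u)/(7*Abs(sin(u))).
At (u, v) = (4*pi/5, pi/4): H = -1/7.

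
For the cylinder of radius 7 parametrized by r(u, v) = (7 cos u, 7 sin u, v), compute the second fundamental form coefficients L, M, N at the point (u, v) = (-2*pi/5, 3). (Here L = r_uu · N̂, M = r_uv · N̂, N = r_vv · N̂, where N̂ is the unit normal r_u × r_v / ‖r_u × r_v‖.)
L = -7;  M = 0;  N = 0

Compute the unit normal N̂(u, v) = (cos(u), sin(u), 0), and the second partials r_uu, r_uv, r_vv. Take dot products:
  L(u, v) = r_uu · N̂ = -7,
  M(u, v) = r_uv · N̂ = 0,
  N(u, v) = r_vv · N̂ = 0.
Evaluating at (u, v) = (-2*pi/5, 3):
  L = -7, M = 0, N = 0.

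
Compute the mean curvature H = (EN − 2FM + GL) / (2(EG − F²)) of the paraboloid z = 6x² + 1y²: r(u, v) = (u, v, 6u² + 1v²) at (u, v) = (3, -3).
H = 49*sqrt(1333)/57319

With E = 144*u^2 + 1, F = 24*u*v, G = 4*v^2 + 1, L = 12/sqrt(144*u^2 + 4*v^2 + 1), M = 0, N = 2/sqrt(144*u^2 + 4*v^2 + 1), assemble
  H = (EN − 2FM + GL) / (2(EG − F²)) = (144*u^2 + 24*v^2 + 7)/(144*u^2 + 4*v^2 + 1)^(3/2).
At (u, v) = (3, -3): H = 49*sqrt(1333)/57319.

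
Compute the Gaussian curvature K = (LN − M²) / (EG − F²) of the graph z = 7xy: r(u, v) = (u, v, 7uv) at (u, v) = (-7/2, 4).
K = -784/30702681

Coefficients of the first fundamental form: E = 49*v^2 + 1, F = 49*u*v, G = 49*u^2 + 1.
Coefficients of the second fundamental form: L = 0, M = 7/sqrt(49*u^2 + 49*v^2 + 1), N = 0.
Assemble K = (LN − M²)/(EG − F²) = -49/(2401*u^4 + 4802*u^2*v^2 + 98*u^2 + 2401*v^4 + 98*v^2 + 1). At (u, v) = (-7/2, 4): K = -784/30702681.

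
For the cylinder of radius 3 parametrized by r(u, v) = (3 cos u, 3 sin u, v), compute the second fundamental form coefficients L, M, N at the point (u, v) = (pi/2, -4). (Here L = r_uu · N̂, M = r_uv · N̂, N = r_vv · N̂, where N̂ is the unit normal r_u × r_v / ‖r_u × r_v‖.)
L = -3;  M = 0;  N = 0

Compute the unit normal N̂(u, v) = (cos(u), sin(u), 0), and the second partials r_uu, r_uv, r_vv. Take dot products:
  L(u, v) = r_uu · N̂ = -3,
  M(u, v) = r_uv · N̂ = 0,
  N(u, v) = r_vv · N̂ = 0.
Evaluating at (u, v) = (pi/2, -4):
  L = -3, M = 0, N = 0.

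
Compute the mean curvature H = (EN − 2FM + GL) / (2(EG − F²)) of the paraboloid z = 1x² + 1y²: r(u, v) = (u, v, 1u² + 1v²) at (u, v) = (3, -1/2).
H = 39*sqrt(38)/1444

With E = 4*u^2 + 1, F = 4*u*v, G = 4*v^2 + 1, L = 2/sqrt(4*u^2 + 4*v^2 + 1), M = 0, N = 2/sqrt(4*u^2 + 4*v^2 + 1), assemble
  H = (EN − 2FM + GL) / (2(EG − F²)) = 2*(2*u^2 + 2*v^2 + 1)/(4*u^2 + 4*v^2 + 1)^(3/2).
At (u, v) = (3, -1/2): H = 39*sqrt(38)/1444.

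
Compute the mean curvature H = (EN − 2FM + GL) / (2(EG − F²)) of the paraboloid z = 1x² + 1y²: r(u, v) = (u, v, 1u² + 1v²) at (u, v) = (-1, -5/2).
H = 31*sqrt(30)/900

With E = 4*u^2 + 1, F = 4*u*v, G = 4*v^2 + 1, L = 2/sqrt(4*u^2 + 4*v^2 + 1), M = 0, N = 2/sqrt(4*u^2 + 4*v^2 + 1), assemble
  H = (EN − 2FM + GL) / (2(EG − F²)) = 2*(2*u^2 + 2*v^2 + 1)/(4*u^2 + 4*v^2 + 1)^(3/2).
At (u, v) = (-1, -5/2): H = 31*sqrt(30)/900.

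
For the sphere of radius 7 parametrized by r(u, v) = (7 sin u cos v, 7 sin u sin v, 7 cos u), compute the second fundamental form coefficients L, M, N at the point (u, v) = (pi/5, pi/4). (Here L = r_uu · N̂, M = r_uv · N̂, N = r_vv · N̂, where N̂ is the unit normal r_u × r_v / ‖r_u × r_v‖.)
L = -7;  M = 0;  N = -35/8 + 7*sqrt(5)/8

Compute the unit normal N̂(u, v) = (sin(u)^2*cos(v)/Abs(sin(u)), sin(u)^2*sin(v)/Abs(sin(u)), sin(2*u)/(2*Abs(sin(u)))), and the second partials r_uu, r_uv, r_vv. Take dot products:
  L(u, v) = r_uu · N̂ = -7*sin(u)/Abs(sin(u)),
  M(u, v) = r_uv · N̂ = 0,
  N(u, v) = r_vv · N̂ = -7*sin(u)^3/Abs(sin(u)).
Evaluating at (u, v) = (pi/5, pi/4):
  L = -7, M = 0, N = -35/8 + 7*sqrt(5)/8.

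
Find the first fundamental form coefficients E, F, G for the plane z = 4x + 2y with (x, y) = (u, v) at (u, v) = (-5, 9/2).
E = 17;  F = 8;  G = 5

Partials: r_u = (1, 0, 4), r_v = (0, 1, 2). As functions of (u, v):
  E = r_u · r_u = 17,
  F = r_u · r_v = 8,
  G = r_v · r_v = 5.
Evaluating at (u, v) = (-5, 9/2): E = 17, F = 8, G = 5.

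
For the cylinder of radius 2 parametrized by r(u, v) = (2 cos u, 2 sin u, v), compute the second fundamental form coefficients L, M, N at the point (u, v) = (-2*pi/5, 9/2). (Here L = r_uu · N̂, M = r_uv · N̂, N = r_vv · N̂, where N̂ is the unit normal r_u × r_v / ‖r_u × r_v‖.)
L = -2;  M = 0;  N = 0

Compute the unit normal N̂(u, v) = (cos(u), sin(u), 0), and the second partials r_uu, r_uv, r_vv. Take dot products:
  L(u, v) = r_uu · N̂ = -2,
  M(u, v) = r_uv · N̂ = 0,
  N(u, v) = r_vv · N̂ = 0.
Evaluating at (u, v) = (-2*pi/5, 9/2):
  L = -2, M = 0, N = 0.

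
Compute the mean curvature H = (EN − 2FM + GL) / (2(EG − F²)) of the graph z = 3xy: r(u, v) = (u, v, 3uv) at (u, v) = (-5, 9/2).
H = 4860*sqrt(1633)/2666689

With E = 9*v^2 + 1, F = 9*u*v, G = 9*u^2 + 1, L = 0, M = 3/sqrt(9*u^2 + 9*v^2 + 1), N = 0, assemble
  H = (EN − 2FM + GL) / (2(EG − F²)) = -27*u*v/(9*u^2 + 9*v^2 + 1)^(3/2).
At (u, v) = (-5, 9/2): H = 4860*sqrt(1633)/2666689.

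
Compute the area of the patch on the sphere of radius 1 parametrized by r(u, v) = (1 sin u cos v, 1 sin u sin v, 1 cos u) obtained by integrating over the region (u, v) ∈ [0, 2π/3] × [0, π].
Area = 3*pi/2

Area = ∫∫ √(EG − F²) du dv with √(EG − F²) = Abs(sin(u)). Integrating over [0, 2π/3] × [0, π] gives 3*pi/2.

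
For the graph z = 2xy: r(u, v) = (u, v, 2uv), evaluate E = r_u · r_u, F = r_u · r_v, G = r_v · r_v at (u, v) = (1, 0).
E = 1;  F = 0;  G = 5

Partials: r_u = (1, 0, 2*v), r_v = (0, 1, 2*u). As functions of (u, v):
  E = r_u · r_u = 4*v^2 + 1,
  F = r_u · r_v = 4*u*v,
  G = r_v · r_v = 4*u^2 + 1.
Evaluating at (u, v) = (1, 0): E = 1, F = 0, G = 5.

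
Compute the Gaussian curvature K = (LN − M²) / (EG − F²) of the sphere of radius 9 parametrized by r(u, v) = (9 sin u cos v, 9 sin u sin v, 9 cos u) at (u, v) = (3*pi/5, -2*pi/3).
K = 1/81

Coefficients of the first fundamental form: E = 81, F = 0, G = 81*sin(u)^2.
Coefficients of the second fundamental form: L = -9*sin(u)/Abs(sin(u)), M = 0, N = -9*sin(u)^3/Abs(sin(u)).
Assemble K = (LN − M²)/(EG − F²) = 1/81. At (u, v) = (3*pi/5, -2*pi/3): K = 1/81.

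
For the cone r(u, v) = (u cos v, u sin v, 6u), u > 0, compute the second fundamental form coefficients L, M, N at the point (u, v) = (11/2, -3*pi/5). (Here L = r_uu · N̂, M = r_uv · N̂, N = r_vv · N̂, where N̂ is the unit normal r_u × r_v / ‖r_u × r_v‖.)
L = 0;  M = 0;  N = 33*sqrt(37)/37

Compute the unit normal N̂(u, v) = (-6*sqrt(37)*u*cos(v)/(37*Abs(u)), -6*sqrt(37)*u*sin(v)/(37*Abs(u)), sqrt(37)*u/(37*Abs(u))), and the second partials r_uu, r_uv, r_vv. Take dot products:
  L(u, v) = r_uu · N̂ = 0,
  M(u, v) = r_uv · N̂ = 0,
  N(u, v) = r_vv · N̂ = 6*sqrt(37)*u^2/(37*Abs(u)).
Evaluating at (u, v) = (11/2, -3*pi/5):
  L = 0, M = 0, N = 33*sqrt(37)/37.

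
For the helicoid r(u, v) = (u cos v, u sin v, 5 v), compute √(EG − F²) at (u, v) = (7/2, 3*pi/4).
√(EG − F²)|_{(7/2, 3*pi/4)} = sqrt(149)/2

E = 1, F = 0, G = u^2 + 25; EG − F² = u^2 + 25; √(EG − F²) = sqrt(u^2 + 25). At the given point: sqrt(149)/2.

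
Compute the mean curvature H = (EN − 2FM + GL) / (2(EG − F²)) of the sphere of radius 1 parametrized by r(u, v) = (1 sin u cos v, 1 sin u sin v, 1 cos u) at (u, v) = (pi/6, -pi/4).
H = -1

With E = 1, F = 0, G = sin(u)^2, L = -sin(u)/Abs(sin(u)), M = 0, N = -sin(u)^3/Abs(sin(u)), assemble
  H = (EN − 2FM + GL) / (2(EG − F²)) = -sin(u)/Abs(sin(u)).
At (u, v) = (pi/6, -pi/4): H = -1.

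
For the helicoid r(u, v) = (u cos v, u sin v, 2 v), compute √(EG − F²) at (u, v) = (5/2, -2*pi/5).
√(EG − F²)|_{(5/2, -2*pi/5)} = sqrt(41)/2

E = 1, F = 0, G = u^2 + 4; EG − F² = u^2 + 4; √(EG − F²) = sqrt(u^2 + 4). At the given point: sqrt(41)/2.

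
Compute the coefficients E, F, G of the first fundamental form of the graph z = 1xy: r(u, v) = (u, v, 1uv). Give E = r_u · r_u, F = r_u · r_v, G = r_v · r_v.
E = v^2 + 1;  F = u*v;  G = u^2 + 1

Compute partials: r_u = (1, 0, v), r_v = (0, 1, u). Then
  E = r_u · r_u = v^2 + 1,
  F = r_u · r_v = u*v,
  G = r_v · r_v = u^2 + 1.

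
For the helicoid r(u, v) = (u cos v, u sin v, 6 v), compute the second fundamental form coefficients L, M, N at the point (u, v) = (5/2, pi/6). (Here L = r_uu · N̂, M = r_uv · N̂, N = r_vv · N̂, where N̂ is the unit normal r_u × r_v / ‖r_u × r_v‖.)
L = 0;  M = -12/13;  N = 0

Compute the unit normal N̂(u, v) = (6*sin(v)/sqrt(u^2 + 36), -6*cos(v)/sqrt(u^2 + 36), u/sqrt(u^2 + 36)), and the second partials r_uu, r_uv, r_vv. Take dot products:
  L(u, v) = r_uu · N̂ = 0,
  M(u, v) = r_uv · N̂ = -6/sqrt(u^2 + 36),
  N(u, v) = r_vv · N̂ = 0.
Evaluating at (u, v) = (5/2, pi/6):
  L = 0, M = -12/13, N = 0.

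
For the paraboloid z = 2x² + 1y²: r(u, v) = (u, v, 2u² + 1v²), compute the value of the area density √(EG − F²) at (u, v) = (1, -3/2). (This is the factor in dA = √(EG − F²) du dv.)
√(EG − F²)|_{(1, -3/2)} = sqrt(26)

E = 16*u^2 + 1, F = 8*u*v, G = 4*v^2 + 1, so EG − F² = 16*u^2 + 4*v^2 + 1. Taking the positive square root: √(EG − F²) = sqrt(16*u^2 + 4*v^2 + 1). At (u, v) = (1, -3/2): sqrt(26).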